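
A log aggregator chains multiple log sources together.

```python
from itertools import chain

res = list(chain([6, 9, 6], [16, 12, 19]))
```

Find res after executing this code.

Step 1: chain() concatenates iterables: [6, 9, 6] + [16, 12, 19].
Therefore res = [6, 9, 6, 16, 12, 19].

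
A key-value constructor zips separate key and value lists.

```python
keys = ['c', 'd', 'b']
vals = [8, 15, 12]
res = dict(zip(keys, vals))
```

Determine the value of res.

Step 1: zip pairs keys with values:
  'c' -> 8
  'd' -> 15
  'b' -> 12
Therefore res = {'c': 8, 'd': 15, 'b': 12}.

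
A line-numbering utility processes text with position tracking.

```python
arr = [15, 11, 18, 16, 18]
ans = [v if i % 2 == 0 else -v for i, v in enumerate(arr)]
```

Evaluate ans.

Step 1: For each (i, v), keep v if i is even, negate if odd:
  i=0 (even): keep 15
  i=1 (odd): negate to -11
  i=2 (even): keep 18
  i=3 (odd): negate to -16
  i=4 (even): keep 18
Therefore ans = [15, -11, 18, -16, 18].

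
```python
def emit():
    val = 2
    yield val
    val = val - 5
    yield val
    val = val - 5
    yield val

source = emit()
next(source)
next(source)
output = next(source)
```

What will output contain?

Step 1: Trace through generator execution:
  Yield 1: val starts at 2, yield 2
  Yield 2: val = 2 - 5 = -3, yield -3
  Yield 3: val = -3 - 5 = -8, yield -8
Step 2: First next() gets 2, second next() gets the second value, third next() yields -8.
Therefore output = -8.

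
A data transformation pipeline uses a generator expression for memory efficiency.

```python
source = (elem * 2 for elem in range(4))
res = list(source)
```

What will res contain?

Step 1: For each elem in range(4), compute elem*2:
  elem=0: 0*2 = 0
  elem=1: 1*2 = 2
  elem=2: 2*2 = 4
  elem=3: 3*2 = 6
Therefore res = [0, 2, 4, 6].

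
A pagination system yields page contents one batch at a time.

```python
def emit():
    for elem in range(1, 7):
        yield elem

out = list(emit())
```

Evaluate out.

Step 1: The generator yields each value from range(1, 7).
Step 2: list() consumes all yields: [1, 2, 3, 4, 5, 6].
Therefore out = [1, 2, 3, 4, 5, 6].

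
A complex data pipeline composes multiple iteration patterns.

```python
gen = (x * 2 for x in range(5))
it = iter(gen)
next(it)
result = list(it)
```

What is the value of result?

Step 1: Generator produces [0, 2, 4, 6, 8].
Step 2: next(it) consumes first element (0).
Step 3: list(it) collects remaining: [2, 4, 6, 8].
Therefore result = [2, 4, 6, 8].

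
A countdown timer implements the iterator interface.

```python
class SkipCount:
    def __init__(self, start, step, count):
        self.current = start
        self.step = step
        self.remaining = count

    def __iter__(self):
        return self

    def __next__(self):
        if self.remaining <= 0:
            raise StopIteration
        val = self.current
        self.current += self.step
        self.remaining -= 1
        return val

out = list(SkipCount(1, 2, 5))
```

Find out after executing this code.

Step 1: SkipCount starts at 1, increments by 2, for 5 steps:
  Yield 1, then current += 2
  Yield 3, then current += 2
  Yield 5, then current += 2
  Yield 7, then current += 2
  Yield 9, then current += 2
Therefore out = [1, 3, 5, 7, 9].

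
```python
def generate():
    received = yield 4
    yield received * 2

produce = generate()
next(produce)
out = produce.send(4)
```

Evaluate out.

Step 1: next(produce) advances to first yield, producing 4.
Step 2: send(4) resumes, received = 4.
Step 3: yield received * 2 = 4 * 2 = 8.
Therefore out = 8.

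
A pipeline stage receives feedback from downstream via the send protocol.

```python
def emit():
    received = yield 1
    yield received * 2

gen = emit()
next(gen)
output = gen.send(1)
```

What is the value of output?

Step 1: next(gen) advances to first yield, producing 1.
Step 2: send(1) resumes, received = 1.
Step 3: yield received * 2 = 1 * 2 = 2.
Therefore output = 2.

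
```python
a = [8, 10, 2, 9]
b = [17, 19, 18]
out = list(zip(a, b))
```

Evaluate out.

Step 1: zip stops at shortest (len(a)=4, len(b)=3):
  Index 0: (8, 17)
  Index 1: (10, 19)
  Index 2: (2, 18)
Step 2: Last element of a (9) has no pair, dropped.
Therefore out = [(8, 17), (10, 19), (2, 18)].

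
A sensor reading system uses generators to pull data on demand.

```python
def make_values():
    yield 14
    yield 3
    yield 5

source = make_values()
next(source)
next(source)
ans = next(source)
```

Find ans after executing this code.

Step 1: make_values() creates a generator.
Step 2: next(source) yields 14 (consumed and discarded).
Step 3: next(source) yields 3 (consumed and discarded).
Step 4: next(source) yields 5, assigned to ans.
Therefore ans = 5.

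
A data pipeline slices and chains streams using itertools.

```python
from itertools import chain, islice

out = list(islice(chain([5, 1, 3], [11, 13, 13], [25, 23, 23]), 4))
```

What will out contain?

Step 1: chain([5, 1, 3], [11, 13, 13], [25, 23, 23]) = [5, 1, 3, 11, 13, 13, 25, 23, 23].
Step 2: islice takes first 4 elements: [5, 1, 3, 11].
Therefore out = [5, 1, 3, 11].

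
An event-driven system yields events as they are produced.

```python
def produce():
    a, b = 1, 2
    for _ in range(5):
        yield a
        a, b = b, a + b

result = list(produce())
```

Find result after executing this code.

Step 1: Fibonacci-like sequence starting with a=1, b=2:
  Iteration 1: yield a=1, then a,b = 2,3
  Iteration 2: yield a=2, then a,b = 3,5
  Iteration 3: yield a=3, then a,b = 5,8
  Iteration 4: yield a=5, then a,b = 8,13
  Iteration 5: yield a=8, then a,b = 13,21
Therefore result = [1, 2, 3, 5, 8].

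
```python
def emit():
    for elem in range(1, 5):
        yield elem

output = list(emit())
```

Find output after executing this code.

Step 1: The generator yields each value from range(1, 5).
Step 2: list() consumes all yields: [1, 2, 3, 4].
Therefore output = [1, 2, 3, 4].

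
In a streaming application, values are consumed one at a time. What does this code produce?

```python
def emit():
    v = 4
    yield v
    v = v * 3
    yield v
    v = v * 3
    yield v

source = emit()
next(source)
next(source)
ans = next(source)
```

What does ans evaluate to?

Step 1: Trace through generator execution:
  Yield 1: v starts at 4, yield 4
  Yield 2: v = 4 * 3 = 12, yield 12
  Yield 3: v = 12 * 3 = 36, yield 36
Step 2: First next() gets 4, second next() gets the second value, third next() yields 36.
Therefore ans = 36.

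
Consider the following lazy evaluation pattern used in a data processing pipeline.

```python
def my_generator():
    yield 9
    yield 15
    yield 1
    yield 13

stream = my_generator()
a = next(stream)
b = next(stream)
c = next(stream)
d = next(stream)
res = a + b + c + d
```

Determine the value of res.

Step 1: Create generator and consume all values:
  a = next(stream) = 9
  b = next(stream) = 15
  c = next(stream) = 1
  d = next(stream) = 13
Step 2: res = 9 + 15 + 1 + 13 = 38.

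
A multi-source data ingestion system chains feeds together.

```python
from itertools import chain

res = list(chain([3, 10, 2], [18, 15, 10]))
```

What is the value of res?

Step 1: chain() concatenates iterables: [3, 10, 2] + [18, 15, 10].
Therefore res = [3, 10, 2, 18, 15, 10].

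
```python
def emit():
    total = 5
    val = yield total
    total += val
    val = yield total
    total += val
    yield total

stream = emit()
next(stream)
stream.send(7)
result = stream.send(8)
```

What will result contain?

Step 1: next() -> yield total=5.
Step 2: send(7) -> val=7, total = 5+7 = 12, yield 12.
Step 3: send(8) -> val=8, total = 12+8 = 20, yield 20.
Therefore result = 20.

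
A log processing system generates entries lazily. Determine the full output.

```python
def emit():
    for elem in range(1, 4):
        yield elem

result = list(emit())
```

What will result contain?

Step 1: The generator yields each value from range(1, 4).
Step 2: list() consumes all yields: [1, 2, 3].
Therefore result = [1, 2, 3].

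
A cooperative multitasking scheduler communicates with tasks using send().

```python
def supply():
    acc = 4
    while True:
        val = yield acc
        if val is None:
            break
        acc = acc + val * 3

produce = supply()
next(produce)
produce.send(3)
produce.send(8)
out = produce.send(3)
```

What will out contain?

Step 1: next() -> yield acc=4.
Step 2: send(3) -> val=3, acc = 4 + 3*3 = 13, yield 13.
Step 3: send(8) -> val=8, acc = 13 + 8*3 = 37, yield 37.
Step 4: send(3) -> val=3, acc = 37 + 3*3 = 46, yield 46.
Therefore out = 46.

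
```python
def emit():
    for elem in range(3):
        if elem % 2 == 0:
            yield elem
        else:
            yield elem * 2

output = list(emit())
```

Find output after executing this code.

Step 1: For each elem in range(3), yield elem if even, else elem*2:
  elem=0 (even): yield 0
  elem=1 (odd): yield 1*2 = 2
  elem=2 (even): yield 2
Therefore output = [0, 2, 2].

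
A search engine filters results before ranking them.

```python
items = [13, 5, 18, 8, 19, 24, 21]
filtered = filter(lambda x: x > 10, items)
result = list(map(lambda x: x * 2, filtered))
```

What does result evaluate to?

Step 1: Filter items for elements > 10:
  13: kept
  5: removed
  18: kept
  8: removed
  19: kept
  24: kept
  21: kept
Step 2: Map x * 2 on filtered [13, 18, 19, 24, 21]:
  13 -> 26
  18 -> 36
  19 -> 38
  24 -> 48
  21 -> 42
Therefore result = [26, 36, 38, 48, 42].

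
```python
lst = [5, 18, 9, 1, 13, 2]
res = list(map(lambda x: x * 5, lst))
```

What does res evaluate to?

Step 1: Apply lambda x: x * 5 to each element:
  5 -> 25
  18 -> 90
  9 -> 45
  1 -> 5
  13 -> 65
  2 -> 10
Therefore res = [25, 90, 45, 5, 65, 10].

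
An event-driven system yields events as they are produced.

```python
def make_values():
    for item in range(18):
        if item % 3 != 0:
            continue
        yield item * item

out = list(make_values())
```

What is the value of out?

Step 1: Only yield item**2 when item is divisible by 3:
  item=0: 0 % 3 == 0, yield 0**2 = 0
  item=3: 3 % 3 == 0, yield 3**2 = 9
  item=6: 6 % 3 == 0, yield 6**2 = 36
  item=9: 9 % 3 == 0, yield 9**2 = 81
  item=12: 12 % 3 == 0, yield 12**2 = 144
  item=15: 15 % 3 == 0, yield 15**2 = 225
Therefore out = [0, 9, 36, 81, 144, 225].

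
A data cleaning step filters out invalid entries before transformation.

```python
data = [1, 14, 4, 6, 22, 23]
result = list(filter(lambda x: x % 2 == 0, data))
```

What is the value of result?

Step 1: Filter elements divisible by 2:
  1 % 2 = 1: removed
  14 % 2 = 0: kept
  4 % 2 = 0: kept
  6 % 2 = 0: kept
  22 % 2 = 0: kept
  23 % 2 = 1: removed
Therefore result = [14, 4, 6, 22].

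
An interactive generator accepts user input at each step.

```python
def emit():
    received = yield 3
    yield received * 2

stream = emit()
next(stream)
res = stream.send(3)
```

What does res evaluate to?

Step 1: next(stream) advances to first yield, producing 3.
Step 2: send(3) resumes, received = 3.
Step 3: yield received * 2 = 3 * 2 = 6.
Therefore res = 6.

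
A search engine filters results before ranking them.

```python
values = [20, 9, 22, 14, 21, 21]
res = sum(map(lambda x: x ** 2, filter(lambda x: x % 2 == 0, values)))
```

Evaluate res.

Step 1: Filter even numbers from [20, 9, 22, 14, 21, 21]: [20, 22, 14]
Step 2: Square each: [400, 484, 196]
Step 3: Sum = 1080.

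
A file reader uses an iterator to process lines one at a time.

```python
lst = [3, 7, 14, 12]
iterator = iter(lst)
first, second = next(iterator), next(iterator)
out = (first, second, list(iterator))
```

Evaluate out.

Step 1: Create iterator over [3, 7, 14, 12].
Step 2: first = 3, second = 7.
Step 3: Remaining elements: [14, 12].
Therefore out = (3, 7, [14, 12]).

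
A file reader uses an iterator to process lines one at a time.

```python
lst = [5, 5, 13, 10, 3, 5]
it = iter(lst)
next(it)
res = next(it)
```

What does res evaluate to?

Step 1: Create iterator over [5, 5, 13, 10, 3, 5].
Step 2: next() consumes 5.
Step 3: next() returns 5.
Therefore res = 5.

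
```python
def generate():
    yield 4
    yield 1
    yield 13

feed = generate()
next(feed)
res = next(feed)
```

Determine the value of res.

Step 1: generate() creates a generator.
Step 2: next(feed) yields 4 (consumed and discarded).
Step 3: next(feed) yields 1, assigned to res.
Therefore res = 1.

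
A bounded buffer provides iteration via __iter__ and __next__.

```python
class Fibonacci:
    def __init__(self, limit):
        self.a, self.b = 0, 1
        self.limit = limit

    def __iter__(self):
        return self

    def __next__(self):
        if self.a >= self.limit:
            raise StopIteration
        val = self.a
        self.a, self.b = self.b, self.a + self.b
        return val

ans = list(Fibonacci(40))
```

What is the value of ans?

Step 1: Fibonacci-like sequence (a=0, b=1) until >= 40:
  Yield 0, then a,b = 1,1
  Yield 1, then a,b = 1,2
  Yield 1, then a,b = 2,3
  Yield 2, then a,b = 3,5
  Yield 3, then a,b = 5,8
  Yield 5, then a,b = 8,13
  Yield 8, then a,b = 13,21
  Yield 13, then a,b = 21,34
  Yield 21, then a,b = 34,55
  Yield 34, then a,b = 55,89
Step 2: 55 >= 40, stop.
Therefore ans = [0, 1, 1, 2, 3, 5, 8, 13, 21, 34].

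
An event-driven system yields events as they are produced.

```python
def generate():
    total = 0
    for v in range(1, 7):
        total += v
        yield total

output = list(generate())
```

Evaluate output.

Step 1: Generator accumulates running sum:
  v=1: total = 1, yield 1
  v=2: total = 3, yield 3
  v=3: total = 6, yield 6
  v=4: total = 10, yield 10
  v=5: total = 15, yield 15
  v=6: total = 21, yield 21
Therefore output = [1, 3, 6, 10, 15, 21].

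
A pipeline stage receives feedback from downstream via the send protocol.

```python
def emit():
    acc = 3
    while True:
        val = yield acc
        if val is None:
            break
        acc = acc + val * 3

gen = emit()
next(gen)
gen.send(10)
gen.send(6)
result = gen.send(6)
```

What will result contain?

Step 1: next() -> yield acc=3.
Step 2: send(10) -> val=10, acc = 3 + 10*3 = 33, yield 33.
Step 3: send(6) -> val=6, acc = 33 + 6*3 = 51, yield 51.
Step 4: send(6) -> val=6, acc = 51 + 6*3 = 69, yield 69.
Therefore result = 69.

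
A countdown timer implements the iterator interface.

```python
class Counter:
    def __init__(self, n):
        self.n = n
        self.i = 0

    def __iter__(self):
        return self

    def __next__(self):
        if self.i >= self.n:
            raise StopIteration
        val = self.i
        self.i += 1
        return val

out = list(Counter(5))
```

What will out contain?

Step 1: Counter(5) creates an iterator counting 0 to 4.
Step 2: list() consumes all values: [0, 1, 2, 3, 4].
Therefore out = [0, 1, 2, 3, 4].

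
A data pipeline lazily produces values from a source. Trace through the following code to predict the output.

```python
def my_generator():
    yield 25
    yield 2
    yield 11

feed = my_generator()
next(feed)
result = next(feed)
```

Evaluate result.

Step 1: my_generator() creates a generator.
Step 2: next(feed) yields 25 (consumed and discarded).
Step 3: next(feed) yields 2, assigned to result.
Therefore result = 2.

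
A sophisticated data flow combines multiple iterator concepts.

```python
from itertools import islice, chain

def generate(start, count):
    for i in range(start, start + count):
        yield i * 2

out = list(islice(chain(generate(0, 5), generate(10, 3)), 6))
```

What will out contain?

Step 1: generate(0, 5) yields [0, 2, 4, 6, 8].
Step 2: generate(10, 3) yields [20, 22, 24].
Step 3: chain concatenates: [0, 2, 4, 6, 8, 20, 22, 24].
Step 4: islice takes first 6: [0, 2, 4, 6, 8, 20].
Therefore out = [0, 2, 4, 6, 8, 20].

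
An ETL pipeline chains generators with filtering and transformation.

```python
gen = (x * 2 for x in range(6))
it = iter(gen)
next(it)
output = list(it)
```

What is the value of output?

Step 1: Generator produces [0, 2, 4, 6, 8, 10].
Step 2: next(it) consumes first element (0).
Step 3: list(it) collects remaining: [2, 4, 6, 8, 10].
Therefore output = [2, 4, 6, 8, 10].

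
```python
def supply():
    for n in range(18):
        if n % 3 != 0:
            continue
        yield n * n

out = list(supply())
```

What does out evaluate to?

Step 1: Only yield n**2 when n is divisible by 3:
  n=0: 0 % 3 == 0, yield 0**2 = 0
  n=3: 3 % 3 == 0, yield 3**2 = 9
  n=6: 6 % 3 == 0, yield 6**2 = 36
  n=9: 9 % 3 == 0, yield 9**2 = 81
  n=12: 12 % 3 == 0, yield 12**2 = 144
  n=15: 15 % 3 == 0, yield 15**2 = 225
Therefore out = [0, 9, 36, 81, 144, 225].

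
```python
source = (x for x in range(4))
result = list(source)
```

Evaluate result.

Step 1: Generator expression iterates range(4): [0, 1, 2, 3].
Step 2: list() collects all values.
Therefore result = [0, 1, 2, 3].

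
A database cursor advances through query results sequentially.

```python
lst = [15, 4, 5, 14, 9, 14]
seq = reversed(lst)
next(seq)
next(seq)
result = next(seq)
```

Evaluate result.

Step 1: reversed([15, 4, 5, 14, 9, 14]) gives iterator: [14, 9, 14, 5, 4, 15].
Step 2: First next() = 14, second next() = 9.
Step 3: Third next() = 14.
Therefore result = 14.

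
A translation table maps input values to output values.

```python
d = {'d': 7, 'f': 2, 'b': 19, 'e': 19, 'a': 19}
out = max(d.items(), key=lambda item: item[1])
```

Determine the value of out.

Step 1: Find item with maximum value:
  ('d', 7)
  ('f', 2)
  ('b', 19)
  ('e', 19)
  ('a', 19)
Step 2: Maximum value is 19 at key 'b'.
Therefore out = ('b', 19).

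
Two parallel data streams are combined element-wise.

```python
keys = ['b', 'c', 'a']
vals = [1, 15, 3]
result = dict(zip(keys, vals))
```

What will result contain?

Step 1: zip pairs keys with values:
  'b' -> 1
  'c' -> 15
  'a' -> 3
Therefore result = {'b': 1, 'c': 15, 'a': 3}.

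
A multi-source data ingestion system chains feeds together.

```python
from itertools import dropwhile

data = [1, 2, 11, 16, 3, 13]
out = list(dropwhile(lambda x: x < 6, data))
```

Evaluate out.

Step 1: dropwhile drops elements while < 6:
  1 < 6: dropped
  2 < 6: dropped
  11: kept (dropping stopped)
Step 2: Remaining elements kept regardless of condition.
Therefore out = [11, 16, 3, 13].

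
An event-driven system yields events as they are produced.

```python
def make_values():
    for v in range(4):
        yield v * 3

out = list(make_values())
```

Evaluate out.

Step 1: For each v in range(4), yield v * 3:
  v=0: yield 0 * 3 = 0
  v=1: yield 1 * 3 = 3
  v=2: yield 2 * 3 = 6
  v=3: yield 3 * 3 = 9
Therefore out = [0, 3, 6, 9].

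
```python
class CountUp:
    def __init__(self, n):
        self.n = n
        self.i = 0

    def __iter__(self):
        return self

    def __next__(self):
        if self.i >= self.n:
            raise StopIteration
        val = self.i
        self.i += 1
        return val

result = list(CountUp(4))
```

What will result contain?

Step 1: CountUp(4) creates an iterator counting 0 to 3.
Step 2: list() consumes all values: [0, 1, 2, 3].
Therefore result = [0, 1, 2, 3].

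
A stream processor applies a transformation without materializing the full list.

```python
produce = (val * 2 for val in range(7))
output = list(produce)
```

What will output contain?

Step 1: For each val in range(7), compute val*2:
  val=0: 0*2 = 0
  val=1: 1*2 = 2
  val=2: 2*2 = 4
  val=3: 3*2 = 6
  val=4: 4*2 = 8
  val=5: 5*2 = 10
  val=6: 6*2 = 12
Therefore output = [0, 2, 4, 6, 8, 10, 12].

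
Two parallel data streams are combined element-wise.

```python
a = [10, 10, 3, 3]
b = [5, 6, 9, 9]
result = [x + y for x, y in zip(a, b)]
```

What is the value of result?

Step 1: Add corresponding elements:
  10 + 5 = 15
  10 + 6 = 16
  3 + 9 = 12
  3 + 9 = 12
Therefore result = [15, 16, 12, 12].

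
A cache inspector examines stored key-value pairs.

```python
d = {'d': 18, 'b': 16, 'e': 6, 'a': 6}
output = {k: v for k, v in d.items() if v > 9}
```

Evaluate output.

Step 1: Filter items where value > 9:
  'd': 18 > 9: kept
  'b': 16 > 9: kept
  'e': 6 <= 9: removed
  'a': 6 <= 9: removed
Therefore output = {'d': 18, 'b': 16}.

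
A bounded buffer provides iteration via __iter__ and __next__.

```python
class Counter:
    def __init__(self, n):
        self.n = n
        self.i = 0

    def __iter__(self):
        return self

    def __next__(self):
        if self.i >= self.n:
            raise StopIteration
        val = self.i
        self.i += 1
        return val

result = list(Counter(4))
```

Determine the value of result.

Step 1: Counter(4) creates an iterator counting 0 to 3.
Step 2: list() consumes all values: [0, 1, 2, 3].
Therefore result = [0, 1, 2, 3].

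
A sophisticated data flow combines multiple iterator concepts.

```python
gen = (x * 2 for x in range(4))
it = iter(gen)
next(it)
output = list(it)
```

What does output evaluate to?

Step 1: Generator produces [0, 2, 4, 6].
Step 2: next(it) consumes first element (0).
Step 3: list(it) collects remaining: [2, 4, 6].
Therefore output = [2, 4, 6].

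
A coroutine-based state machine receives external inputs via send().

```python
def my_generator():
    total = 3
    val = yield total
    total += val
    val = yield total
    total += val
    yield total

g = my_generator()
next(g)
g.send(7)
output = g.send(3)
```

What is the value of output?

Step 1: next() -> yield total=3.
Step 2: send(7) -> val=7, total = 3+7 = 10, yield 10.
Step 3: send(3) -> val=3, total = 10+3 = 13, yield 13.
Therefore output = 13.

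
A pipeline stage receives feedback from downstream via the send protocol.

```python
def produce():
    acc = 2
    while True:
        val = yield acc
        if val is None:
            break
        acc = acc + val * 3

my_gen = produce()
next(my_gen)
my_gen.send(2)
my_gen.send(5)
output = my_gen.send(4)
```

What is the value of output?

Step 1: next() -> yield acc=2.
Step 2: send(2) -> val=2, acc = 2 + 2*3 = 8, yield 8.
Step 3: send(5) -> val=5, acc = 8 + 5*3 = 23, yield 23.
Step 4: send(4) -> val=4, acc = 23 + 4*3 = 35, yield 35.
Therefore output = 35.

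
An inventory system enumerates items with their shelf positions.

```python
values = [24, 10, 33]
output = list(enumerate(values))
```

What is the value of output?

Step 1: enumerate pairs each element with its index:
  (0, 24)
  (1, 10)
  (2, 33)
Therefore output = [(0, 24), (1, 10), (2, 33)].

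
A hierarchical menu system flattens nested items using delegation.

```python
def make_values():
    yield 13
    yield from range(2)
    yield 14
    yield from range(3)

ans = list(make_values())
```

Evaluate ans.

Step 1: Trace yields in order:
  yield 13
  yield 0
  yield 1
  yield 14
  yield 0
  yield 1
  yield 2
Therefore ans = [13, 0, 1, 14, 0, 1, 2].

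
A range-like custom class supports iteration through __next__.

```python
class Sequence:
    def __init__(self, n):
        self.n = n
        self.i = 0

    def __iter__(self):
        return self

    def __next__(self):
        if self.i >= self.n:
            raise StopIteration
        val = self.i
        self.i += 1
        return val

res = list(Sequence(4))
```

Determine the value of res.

Step 1: Sequence(4) creates an iterator counting 0 to 3.
Step 2: list() consumes all values: [0, 1, 2, 3].
Therefore res = [0, 1, 2, 3].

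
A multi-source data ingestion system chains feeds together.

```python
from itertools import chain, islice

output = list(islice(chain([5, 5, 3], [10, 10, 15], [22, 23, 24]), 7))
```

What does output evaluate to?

Step 1: chain([5, 5, 3], [10, 10, 15], [22, 23, 24]) = [5, 5, 3, 10, 10, 15, 22, 23, 24].
Step 2: islice takes first 7 elements: [5, 5, 3, 10, 10, 15, 22].
Therefore output = [5, 5, 3, 10, 10, 15, 22].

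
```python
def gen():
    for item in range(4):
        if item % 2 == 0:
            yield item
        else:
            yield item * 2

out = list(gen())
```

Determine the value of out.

Step 1: For each item in range(4), yield item if even, else item*2:
  item=0 (even): yield 0
  item=1 (odd): yield 1*2 = 2
  item=2 (even): yield 2
  item=3 (odd): yield 3*2 = 6
Therefore out = [0, 2, 2, 6].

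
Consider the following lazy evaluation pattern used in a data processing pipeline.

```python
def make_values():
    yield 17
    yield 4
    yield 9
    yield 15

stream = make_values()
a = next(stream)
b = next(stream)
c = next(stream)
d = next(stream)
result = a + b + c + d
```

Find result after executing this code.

Step 1: Create generator and consume all values:
  a = next(stream) = 17
  b = next(stream) = 4
  c = next(stream) = 9
  d = next(stream) = 15
Step 2: result = 17 + 4 + 9 + 15 = 45.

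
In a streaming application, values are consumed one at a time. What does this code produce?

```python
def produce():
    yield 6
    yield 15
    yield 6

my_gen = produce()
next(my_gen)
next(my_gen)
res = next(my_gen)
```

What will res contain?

Step 1: produce() creates a generator.
Step 2: next(my_gen) yields 6 (consumed and discarded).
Step 3: next(my_gen) yields 15 (consumed and discarded).
Step 4: next(my_gen) yields 6, assigned to res.
Therefore res = 6.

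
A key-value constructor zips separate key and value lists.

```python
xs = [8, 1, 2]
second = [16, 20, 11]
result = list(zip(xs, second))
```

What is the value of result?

Step 1: zip pairs elements at same index:
  Index 0: (8, 16)
  Index 1: (1, 20)
  Index 2: (2, 11)
Therefore result = [(8, 16), (1, 20), (2, 11)].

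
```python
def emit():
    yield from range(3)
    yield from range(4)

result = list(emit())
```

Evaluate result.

Step 1: Trace yields in order:
  yield 0
  yield 1
  yield 2
  yield 0
  yield 1
  yield 2
  yield 3
Therefore result = [0, 1, 2, 0, 1, 2, 3].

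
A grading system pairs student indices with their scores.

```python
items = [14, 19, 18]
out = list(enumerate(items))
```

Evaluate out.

Step 1: enumerate pairs each element with its index:
  (0, 14)
  (1, 19)
  (2, 18)
Therefore out = [(0, 14), (1, 19), (2, 18)].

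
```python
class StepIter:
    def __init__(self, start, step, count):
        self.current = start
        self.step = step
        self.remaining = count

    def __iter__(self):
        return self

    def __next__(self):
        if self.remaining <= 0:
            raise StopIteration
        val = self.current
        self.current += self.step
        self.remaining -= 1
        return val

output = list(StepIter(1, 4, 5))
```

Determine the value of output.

Step 1: StepIter starts at 1, increments by 4, for 5 steps:
  Yield 1, then current += 4
  Yield 5, then current += 4
  Yield 9, then current += 4
  Yield 13, then current += 4
  Yield 17, then current += 4
Therefore output = [1, 5, 9, 13, 17].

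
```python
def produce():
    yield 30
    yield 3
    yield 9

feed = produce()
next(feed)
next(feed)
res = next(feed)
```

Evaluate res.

Step 1: produce() creates a generator.
Step 2: next(feed) yields 30 (consumed and discarded).
Step 3: next(feed) yields 3 (consumed and discarded).
Step 4: next(feed) yields 9, assigned to res.
Therefore res = 9.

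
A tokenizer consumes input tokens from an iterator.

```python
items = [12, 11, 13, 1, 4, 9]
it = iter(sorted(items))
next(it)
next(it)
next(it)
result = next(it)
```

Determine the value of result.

Step 1: sorted([12, 11, 13, 1, 4, 9]) = [1, 4, 9, 11, 12, 13].
Step 2: Create iterator and skip 3 elements.
Step 3: next() returns 11.
Therefore result = 11.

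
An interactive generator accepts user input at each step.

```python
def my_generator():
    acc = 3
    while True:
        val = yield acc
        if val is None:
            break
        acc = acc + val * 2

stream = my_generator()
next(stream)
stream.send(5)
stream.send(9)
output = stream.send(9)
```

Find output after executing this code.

Step 1: next() -> yield acc=3.
Step 2: send(5) -> val=5, acc = 3 + 5*2 = 13, yield 13.
Step 3: send(9) -> val=9, acc = 13 + 9*2 = 31, yield 31.
Step 4: send(9) -> val=9, acc = 31 + 9*2 = 49, yield 49.
Therefore output = 49.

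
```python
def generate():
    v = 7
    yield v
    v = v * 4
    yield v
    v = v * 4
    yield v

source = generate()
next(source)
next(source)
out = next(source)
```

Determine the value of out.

Step 1: Trace through generator execution:
  Yield 1: v starts at 7, yield 7
  Yield 2: v = 7 * 4 = 28, yield 28
  Yield 3: v = 28 * 4 = 112, yield 112
Step 2: First next() gets 7, second next() gets the second value, third next() yields 112.
Therefore out = 112.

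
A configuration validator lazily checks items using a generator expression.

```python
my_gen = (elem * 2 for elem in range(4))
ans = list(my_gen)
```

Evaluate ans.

Step 1: For each elem in range(4), compute elem*2:
  elem=0: 0*2 = 0
  elem=1: 1*2 = 2
  elem=2: 2*2 = 4
  elem=3: 3*2 = 6
Therefore ans = [0, 2, 4, 6].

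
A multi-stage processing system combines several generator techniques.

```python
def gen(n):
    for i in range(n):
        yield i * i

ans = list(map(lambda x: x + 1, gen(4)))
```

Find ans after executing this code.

Step 1: gen(4) yields squares: [0, 1, 4, 9].
Step 2: map adds 1 to each: [1, 2, 5, 10].
Therefore ans = [1, 2, 5, 10].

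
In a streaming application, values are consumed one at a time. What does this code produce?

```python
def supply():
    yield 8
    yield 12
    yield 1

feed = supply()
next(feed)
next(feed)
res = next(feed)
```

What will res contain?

Step 1: supply() creates a generator.
Step 2: next(feed) yields 8 (consumed and discarded).
Step 3: next(feed) yields 12 (consumed and discarded).
Step 4: next(feed) yields 1, assigned to res.
Therefore res = 1.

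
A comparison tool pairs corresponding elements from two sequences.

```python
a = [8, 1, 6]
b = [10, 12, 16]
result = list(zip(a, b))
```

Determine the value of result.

Step 1: zip pairs elements at same index:
  Index 0: (8, 10)
  Index 1: (1, 12)
  Index 2: (6, 16)
Therefore result = [(8, 10), (1, 12), (6, 16)].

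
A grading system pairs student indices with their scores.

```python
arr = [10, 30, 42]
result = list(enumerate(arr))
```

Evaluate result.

Step 1: enumerate pairs each element with its index:
  (0, 10)
  (1, 30)
  (2, 42)
Therefore result = [(0, 10), (1, 30), (2, 42)].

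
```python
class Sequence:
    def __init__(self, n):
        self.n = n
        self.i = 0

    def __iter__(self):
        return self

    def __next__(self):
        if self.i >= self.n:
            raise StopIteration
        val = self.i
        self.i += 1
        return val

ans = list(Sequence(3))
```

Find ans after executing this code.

Step 1: Sequence(3) creates an iterator counting 0 to 2.
Step 2: list() consumes all values: [0, 1, 2].
Therefore ans = [0, 1, 2].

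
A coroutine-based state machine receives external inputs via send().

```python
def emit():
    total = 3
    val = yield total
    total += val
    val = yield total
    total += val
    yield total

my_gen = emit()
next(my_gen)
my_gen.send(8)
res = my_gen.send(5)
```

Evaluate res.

Step 1: next() -> yield total=3.
Step 2: send(8) -> val=8, total = 3+8 = 11, yield 11.
Step 3: send(5) -> val=5, total = 11+5 = 16, yield 16.
Therefore res = 16.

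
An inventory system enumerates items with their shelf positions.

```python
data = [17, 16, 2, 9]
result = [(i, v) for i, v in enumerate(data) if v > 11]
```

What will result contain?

Step 1: Filter enumerate([17, 16, 2, 9]) keeping v > 11:
  (0, 17): 17 > 11, included
  (1, 16): 16 > 11, included
  (2, 2): 2 <= 11, excluded
  (3, 9): 9 <= 11, excluded
Therefore result = [(0, 17), (1, 16)].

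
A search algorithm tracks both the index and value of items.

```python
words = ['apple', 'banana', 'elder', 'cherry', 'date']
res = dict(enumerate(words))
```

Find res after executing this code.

Step 1: enumerate pairs indices with words:
  0 -> 'apple'
  1 -> 'banana'
  2 -> 'elder'
  3 -> 'cherry'
  4 -> 'date'
Therefore res = {0: 'apple', 1: 'banana', 2: 'elder', 3: 'cherry', 4: 'date'}.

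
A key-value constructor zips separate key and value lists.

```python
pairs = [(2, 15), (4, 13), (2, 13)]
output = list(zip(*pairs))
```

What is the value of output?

Step 1: zip(*pairs) transposes: unzips [(2, 15), (4, 13), (2, 13)] into separate sequences.
Step 2: First elements: (2, 4, 2), second elements: (15, 13, 13).
Therefore output = [(2, 4, 2), (15, 13, 13)].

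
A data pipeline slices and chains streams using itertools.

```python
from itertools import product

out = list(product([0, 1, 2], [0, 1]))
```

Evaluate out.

Step 1: product([0, 1, 2], [0, 1]) gives all pairs:
  (0, 0)
  (0, 1)
  (1, 0)
  (1, 1)
  (2, 0)
  (2, 1)
Therefore out = [(0, 0), (0, 1), (1, 0), (1, 1), (2, 0), (2, 1)].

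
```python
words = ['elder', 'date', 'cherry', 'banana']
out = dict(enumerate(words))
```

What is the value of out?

Step 1: enumerate pairs indices with words:
  0 -> 'elder'
  1 -> 'date'
  2 -> 'cherry'
  3 -> 'banana'
Therefore out = {0: 'elder', 1: 'date', 2: 'cherry', 3: 'banana'}.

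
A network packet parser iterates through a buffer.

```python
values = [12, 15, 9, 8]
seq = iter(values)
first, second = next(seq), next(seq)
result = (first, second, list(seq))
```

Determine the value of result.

Step 1: Create iterator over [12, 15, 9, 8].
Step 2: first = 12, second = 15.
Step 3: Remaining elements: [9, 8].
Therefore result = (12, 15, [9, 8]).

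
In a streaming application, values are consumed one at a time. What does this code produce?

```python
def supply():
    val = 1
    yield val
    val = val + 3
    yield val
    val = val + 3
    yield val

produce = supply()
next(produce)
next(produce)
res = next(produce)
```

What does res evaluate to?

Step 1: Trace through generator execution:
  Yield 1: val starts at 1, yield 1
  Yield 2: val = 1 + 3 = 4, yield 4
  Yield 3: val = 4 + 3 = 7, yield 7
Step 2: First next() gets 1, second next() gets the second value, third next() yields 7.
Therefore res = 7.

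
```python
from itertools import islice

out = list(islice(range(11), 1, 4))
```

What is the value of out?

Step 1: islice(range(11), 1, 4) takes elements at indices [1, 4).
Step 2: Elements: [1, 2, 3].
Therefore out = [1, 2, 3].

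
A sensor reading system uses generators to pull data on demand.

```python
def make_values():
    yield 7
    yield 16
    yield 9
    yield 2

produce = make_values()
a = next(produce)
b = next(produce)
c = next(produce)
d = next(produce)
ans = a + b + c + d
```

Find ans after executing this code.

Step 1: Create generator and consume all values:
  a = next(produce) = 7
  b = next(produce) = 16
  c = next(produce) = 9
  d = next(produce) = 2
Step 2: ans = 7 + 16 + 9 + 2 = 34.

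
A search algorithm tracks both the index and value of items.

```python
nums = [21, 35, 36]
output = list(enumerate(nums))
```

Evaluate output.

Step 1: enumerate pairs each element with its index:
  (0, 21)
  (1, 35)
  (2, 36)
Therefore output = [(0, 21), (1, 35), (2, 36)].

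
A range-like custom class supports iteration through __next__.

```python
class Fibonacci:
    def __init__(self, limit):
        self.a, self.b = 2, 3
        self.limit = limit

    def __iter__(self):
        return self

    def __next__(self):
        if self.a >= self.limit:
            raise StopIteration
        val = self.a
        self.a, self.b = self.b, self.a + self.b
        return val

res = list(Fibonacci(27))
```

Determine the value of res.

Step 1: Fibonacci-like sequence (a=2, b=3) until >= 27:
  Yield 2, then a,b = 3,5
  Yield 3, then a,b = 5,8
  Yield 5, then a,b = 8,13
  Yield 8, then a,b = 13,21
  Yield 13, then a,b = 21,34
  Yield 21, then a,b = 34,55
Step 2: 34 >= 27, stop.
Therefore res = [2, 3, 5, 8, 13, 21].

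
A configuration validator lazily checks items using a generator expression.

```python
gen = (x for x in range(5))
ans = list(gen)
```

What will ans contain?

Step 1: Generator expression iterates range(5): [0, 1, 2, 3, 4].
Step 2: list() collects all values.
Therefore ans = [0, 1, 2, 3, 4].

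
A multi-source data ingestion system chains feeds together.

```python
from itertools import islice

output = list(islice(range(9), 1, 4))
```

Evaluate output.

Step 1: islice(range(9), 1, 4) takes elements at indices [1, 4).
Step 2: Elements: [1, 2, 3].
Therefore output = [1, 2, 3].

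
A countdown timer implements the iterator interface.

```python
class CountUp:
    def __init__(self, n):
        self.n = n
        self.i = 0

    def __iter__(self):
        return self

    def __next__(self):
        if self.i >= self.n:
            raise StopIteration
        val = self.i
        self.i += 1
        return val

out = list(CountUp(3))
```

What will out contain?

Step 1: CountUp(3) creates an iterator counting 0 to 2.
Step 2: list() consumes all values: [0, 1, 2].
Therefore out = [0, 1, 2].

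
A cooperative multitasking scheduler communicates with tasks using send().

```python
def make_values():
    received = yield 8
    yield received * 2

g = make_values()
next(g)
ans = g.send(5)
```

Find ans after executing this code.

Step 1: next(g) advances to first yield, producing 8.
Step 2: send(5) resumes, received = 5.
Step 3: yield received * 2 = 5 * 2 = 10.
Therefore ans = 10.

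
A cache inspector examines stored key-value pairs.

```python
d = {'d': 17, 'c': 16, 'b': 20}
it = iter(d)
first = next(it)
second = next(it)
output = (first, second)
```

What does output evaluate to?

Step 1: iter(d) iterates over keys: ['d', 'c', 'b'].
Step 2: first = next(it) = 'd', second = next(it) = 'c'.
Therefore output = ('d', 'c').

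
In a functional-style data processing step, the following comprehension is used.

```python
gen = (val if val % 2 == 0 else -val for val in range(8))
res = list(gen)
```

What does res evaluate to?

Step 1: For each val in range(8), yield val if even, else -val:
  val=0: even, yield 0
  val=1: odd, yield -1
  val=2: even, yield 2
  val=3: odd, yield -3
  val=4: even, yield 4
  val=5: odd, yield -5
  val=6: even, yield 6
  val=7: odd, yield -7
Therefore res = [0, -1, 2, -3, 4, -5, 6, -7].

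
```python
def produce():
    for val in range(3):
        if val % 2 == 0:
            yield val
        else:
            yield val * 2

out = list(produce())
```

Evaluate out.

Step 1: For each val in range(3), yield val if even, else val*2:
  val=0 (even): yield 0
  val=1 (odd): yield 1*2 = 2
  val=2 (even): yield 2
Therefore out = [0, 2, 2].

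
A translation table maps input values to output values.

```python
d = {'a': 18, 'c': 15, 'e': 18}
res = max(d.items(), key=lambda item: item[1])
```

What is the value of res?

Step 1: Find item with maximum value:
  ('a', 18)
  ('c', 15)
  ('e', 18)
Step 2: Maximum value is 18 at key 'a'.
Therefore res = ('a', 18).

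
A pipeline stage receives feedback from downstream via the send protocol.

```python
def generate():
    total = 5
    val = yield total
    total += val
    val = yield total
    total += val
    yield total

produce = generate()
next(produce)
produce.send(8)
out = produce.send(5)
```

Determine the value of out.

Step 1: next() -> yield total=5.
Step 2: send(8) -> val=8, total = 5+8 = 13, yield 13.
Step 3: send(5) -> val=5, total = 13+5 = 18, yield 18.
Therefore out = 18.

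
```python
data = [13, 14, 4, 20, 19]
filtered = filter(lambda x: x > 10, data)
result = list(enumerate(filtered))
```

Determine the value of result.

Step 1: Filter [13, 14, 4, 20, 19] for > 10: [13, 14, 20, 19].
Step 2: enumerate re-indexes from 0: [(0, 13), (1, 14), (2, 20), (3, 19)].
Therefore result = [(0, 13), (1, 14), (2, 20), (3, 19)].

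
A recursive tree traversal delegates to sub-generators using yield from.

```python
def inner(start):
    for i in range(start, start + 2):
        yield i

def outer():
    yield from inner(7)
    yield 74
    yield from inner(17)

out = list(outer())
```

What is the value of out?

Step 1: outer() delegates to inner(7):
  yield 7
  yield 8
Step 2: yield 74
Step 3: Delegates to inner(17):
  yield 17
  yield 18
Therefore out = [7, 8, 74, 17, 18].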